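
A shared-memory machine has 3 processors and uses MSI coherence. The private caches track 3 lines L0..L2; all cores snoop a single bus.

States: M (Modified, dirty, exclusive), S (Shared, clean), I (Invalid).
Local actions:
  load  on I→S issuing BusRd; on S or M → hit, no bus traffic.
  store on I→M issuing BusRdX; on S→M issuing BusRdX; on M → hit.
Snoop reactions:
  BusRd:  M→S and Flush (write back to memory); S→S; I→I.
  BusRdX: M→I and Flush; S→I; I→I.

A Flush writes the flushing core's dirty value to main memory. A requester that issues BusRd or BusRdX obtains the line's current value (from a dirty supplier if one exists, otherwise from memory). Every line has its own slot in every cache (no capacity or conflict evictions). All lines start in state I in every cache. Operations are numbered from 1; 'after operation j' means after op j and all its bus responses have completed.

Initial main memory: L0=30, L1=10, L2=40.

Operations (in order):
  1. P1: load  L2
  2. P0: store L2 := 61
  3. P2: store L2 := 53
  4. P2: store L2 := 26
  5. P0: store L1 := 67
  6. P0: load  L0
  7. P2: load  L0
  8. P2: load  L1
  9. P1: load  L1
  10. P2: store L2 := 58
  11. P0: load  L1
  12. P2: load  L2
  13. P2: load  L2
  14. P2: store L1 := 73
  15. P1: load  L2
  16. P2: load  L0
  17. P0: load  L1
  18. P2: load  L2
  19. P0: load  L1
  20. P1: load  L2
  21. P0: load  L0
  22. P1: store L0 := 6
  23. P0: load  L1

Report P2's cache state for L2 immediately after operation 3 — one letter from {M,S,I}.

  op1 P1: load  L2 → I/S/I on L2; bus BusRd; mem=40
  op2 P0: store L2 := 61 → M/I/I on L2; bus BusRdX; mem=40
  op3 P2: store L2 := 53 → I/I/M on L2; bus BusRdX Flush; mem=61
  op4 P2: store L2 := 26 → I/I/M on L2; bus (none); mem=61
  op5 P0: store L1 := 67 → M/I/I on L1; bus BusRdX; mem=10
  op6 P0: load  L0 → S/I/I on L0; bus BusRd; mem=30
  op7 P2: load  L0 → S/I/S on L0; bus BusRd; mem=30
  op8 P2: load  L1 → S/I/S on L1; bus BusRd Flush; mem=67
  op9 P1: load  L1 → S/S/S on L1; bus BusRd; mem=67
  op10 P2: store L2 := 58 → I/I/M on L2; bus (none); mem=61
  op11 P0: load  L1 → S/S/S on L1; bus (none); mem=67
  op12 P2: load  L2 → I/I/M on L2; bus (none); mem=61
  op13 P2: load  L2 → I/I/M on L2; bus (none); mem=61
  op14 P2: store L1 := 73 → I/I/M on L1; bus BusRdX; mem=67
  op15 P1: load  L2 → I/S/S on L2; bus BusRd Flush; mem=58
  op16 P2: load  L0 → S/I/S on L0; bus (none); mem=30
  op17 P0: load  L1 → S/I/S on L1; bus BusRd Flush; mem=73
  op18 P2: load  L2 → I/S/S on L2; bus (none); mem=58
  op19 P0: load  L1 → S/I/S on L1; bus (none); mem=73
  op20 P1: load  L2 → I/S/S on L2; bus (none); mem=58
  op21 P0: load  L0 → S/I/S on L0; bus (none); mem=30
  op22 P1: store L0 := 6 → I/M/I on L0; bus BusRdX; mem=30
  op23 P0: load  L1 → S/I/S on L1; bus (none); mem=73

state = M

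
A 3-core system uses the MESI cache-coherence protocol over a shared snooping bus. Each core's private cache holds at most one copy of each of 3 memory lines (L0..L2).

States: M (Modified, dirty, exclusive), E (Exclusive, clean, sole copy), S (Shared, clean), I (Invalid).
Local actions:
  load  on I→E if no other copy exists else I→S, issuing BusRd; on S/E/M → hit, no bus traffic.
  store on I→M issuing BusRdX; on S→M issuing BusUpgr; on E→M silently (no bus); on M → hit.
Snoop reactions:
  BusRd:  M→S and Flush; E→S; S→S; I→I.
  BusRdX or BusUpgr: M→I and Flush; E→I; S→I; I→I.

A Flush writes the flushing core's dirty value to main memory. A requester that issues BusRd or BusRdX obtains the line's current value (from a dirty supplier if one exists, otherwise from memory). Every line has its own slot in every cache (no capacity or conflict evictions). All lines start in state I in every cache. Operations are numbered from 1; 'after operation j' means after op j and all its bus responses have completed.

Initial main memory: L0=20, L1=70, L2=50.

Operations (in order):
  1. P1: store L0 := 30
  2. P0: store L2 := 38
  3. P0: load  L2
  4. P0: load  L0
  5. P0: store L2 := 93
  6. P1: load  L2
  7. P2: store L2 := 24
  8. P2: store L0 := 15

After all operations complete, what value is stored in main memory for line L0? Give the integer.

step 1: P1: store L0 := 30  ⟶  IMI  (L0)  txn=BusRdX  M[L0]=20
step 2: P0: store L2 := 38  ⟶  MII  (L2)  txn=BusRdX  M[L2]=50
step 3: P0: load  L2  ⟶  MII  (L2)  txn=∅  M[L2]=50
step 4: P0: load  L0  ⟶  SSI  (L0)  txn=BusRd+Flush  M[L0]=30
step 5: P0: store L2 := 93  ⟶  MII  (L2)  txn=∅  M[L2]=50
step 6: P1: load  L2  ⟶  SSI  (L2)  txn=BusRd+Flush  M[L2]=93
step 7: P2: store L2 := 24  ⟶  IIM  (L2)  txn=BusRdX  M[L2]=93
step 8: P2: store L0 := 15  ⟶  IIM  (L0)  txn=BusRdX  M[L0]=30

memory[L0] = 30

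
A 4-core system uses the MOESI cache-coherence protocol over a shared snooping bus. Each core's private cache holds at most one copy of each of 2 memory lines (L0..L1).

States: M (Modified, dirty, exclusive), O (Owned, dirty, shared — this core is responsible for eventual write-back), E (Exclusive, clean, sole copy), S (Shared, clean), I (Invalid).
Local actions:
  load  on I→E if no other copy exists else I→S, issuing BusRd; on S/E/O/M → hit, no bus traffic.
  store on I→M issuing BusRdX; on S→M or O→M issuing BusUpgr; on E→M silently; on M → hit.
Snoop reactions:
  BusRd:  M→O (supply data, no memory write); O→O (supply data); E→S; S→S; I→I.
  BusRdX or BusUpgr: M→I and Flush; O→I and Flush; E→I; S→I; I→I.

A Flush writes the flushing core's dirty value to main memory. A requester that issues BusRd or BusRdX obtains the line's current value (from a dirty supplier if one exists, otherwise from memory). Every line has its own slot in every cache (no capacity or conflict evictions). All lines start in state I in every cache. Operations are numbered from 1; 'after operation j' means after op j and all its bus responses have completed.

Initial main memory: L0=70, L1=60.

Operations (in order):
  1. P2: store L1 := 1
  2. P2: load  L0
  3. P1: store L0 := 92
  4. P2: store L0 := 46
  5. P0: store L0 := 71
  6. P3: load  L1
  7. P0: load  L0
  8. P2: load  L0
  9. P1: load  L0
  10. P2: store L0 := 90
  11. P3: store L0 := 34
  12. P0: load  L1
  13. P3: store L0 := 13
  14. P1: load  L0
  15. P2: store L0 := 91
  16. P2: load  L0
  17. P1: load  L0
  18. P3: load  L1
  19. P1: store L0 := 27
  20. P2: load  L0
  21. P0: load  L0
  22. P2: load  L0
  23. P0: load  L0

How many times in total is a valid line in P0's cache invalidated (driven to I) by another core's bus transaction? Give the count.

invalidations = 1

step 1: P2: store L1 := 1  ⟶  IIMI  (L1)  txn=BusRdX  M[L1]=60
step 2: P2: load  L0  ⟶  IIEI  (L0)  txn=BusRd  M[L0]=70
step 3: P1: store L0 := 92  ⟶  IMII  (L0)  txn=BusRdX  M[L0]=70
step 4: P2: store L0 := 46  ⟶  IIMI  (L0)  txn=BusRdX+Flush  M[L0]=92
step 5: P0: store L0 := 71  ⟶  MIII  (L0)  txn=BusRdX+Flush  M[L0]=46
step 6: P3: load  L1  ⟶  IIOS  (L1)  txn=BusRd  M[L1]=60
step 7: P0: load  L0  ⟶  MIII  (L0)  txn=∅  M[L0]=46
step 8: P2: load  L0  ⟶  OISI  (L0)  txn=BusRd  M[L0]=46
step 9: P1: load  L0  ⟶  OSSI  (L0)  txn=BusRd  M[L0]=46
step 10: P2: store L0 := 90  ⟶  IIMI  (L0)  txn=BusUpgr+Flush  M[L0]=71
step 11: P3: store L0 := 34  ⟶  IIIM  (L0)  txn=BusRdX+Flush  M[L0]=90
step 12: P0: load  L1  ⟶  SIOS  (L1)  txn=BusRd  M[L1]=60
step 13: P3: store L0 := 13  ⟶  IIIM  (L0)  txn=∅  M[L0]=90
step 14: P1: load  L0  ⟶  ISIO  (L0)  txn=BusRd  M[L0]=90
step 15: P2: store L0 := 91  ⟶  IIMI  (L0)  txn=BusRdX+Flush  M[L0]=13
step 16: P2: load  L0  ⟶  IIMI  (L0)  txn=∅  M[L0]=13
step 17: P1: load  L0  ⟶  ISOI  (L0)  txn=BusRd  M[L0]=13
step 18: P3: load  L1  ⟶  SIOS  (L1)  txn=∅  M[L1]=60
step 19: P1: store L0 := 27  ⟶  IMII  (L0)  txn=BusUpgr+Flush  M[L0]=91
step 20: P2: load  L0  ⟶  IOSI  (L0)  txn=BusRd  M[L0]=91
step 21: P0: load  L0  ⟶  SOSI  (L0)  txn=BusRd  M[L0]=91
step 22: P2: load  L0  ⟶  SOSI  (L0)  txn=∅  M[L0]=91
step 23: P0: load  L0  ⟶  SOSI  (L0)  txn=∅  M[L0]=91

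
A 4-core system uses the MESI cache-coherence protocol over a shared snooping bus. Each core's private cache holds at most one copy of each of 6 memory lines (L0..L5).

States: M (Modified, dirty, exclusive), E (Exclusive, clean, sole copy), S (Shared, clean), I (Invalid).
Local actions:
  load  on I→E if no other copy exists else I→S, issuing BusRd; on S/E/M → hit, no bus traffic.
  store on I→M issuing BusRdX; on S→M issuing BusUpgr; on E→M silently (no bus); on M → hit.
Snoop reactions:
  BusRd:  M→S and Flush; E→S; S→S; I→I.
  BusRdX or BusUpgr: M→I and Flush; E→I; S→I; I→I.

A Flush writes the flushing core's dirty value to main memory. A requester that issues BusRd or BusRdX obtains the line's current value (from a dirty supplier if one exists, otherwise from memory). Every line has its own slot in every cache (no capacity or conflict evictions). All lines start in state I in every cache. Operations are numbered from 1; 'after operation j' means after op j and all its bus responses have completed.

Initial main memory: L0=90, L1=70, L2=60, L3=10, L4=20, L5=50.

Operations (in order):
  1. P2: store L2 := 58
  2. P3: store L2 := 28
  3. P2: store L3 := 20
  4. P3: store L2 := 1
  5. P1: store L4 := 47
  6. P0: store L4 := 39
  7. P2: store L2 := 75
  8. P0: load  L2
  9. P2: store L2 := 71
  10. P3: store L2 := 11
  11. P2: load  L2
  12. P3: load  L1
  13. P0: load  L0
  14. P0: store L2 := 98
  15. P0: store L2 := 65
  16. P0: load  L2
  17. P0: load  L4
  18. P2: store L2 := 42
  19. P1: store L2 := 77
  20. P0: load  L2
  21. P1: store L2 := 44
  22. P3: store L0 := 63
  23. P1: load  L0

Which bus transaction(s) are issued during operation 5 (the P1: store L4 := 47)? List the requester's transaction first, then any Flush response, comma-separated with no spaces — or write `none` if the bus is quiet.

1. P2: store L2 := 58  bus=[BusRdX]  L2: P0=I P1=I P2=M P3=I  mem[L2]=60
2. P3: store L2 := 28  bus=[BusRdX,Flush]  L2: P0=I P1=I P2=I P3=M  mem[L2]=58
3. P2: store L3 := 20  bus=[BusRdX]  L3: P0=I P1=I P2=M P3=I  mem[L3]=10
4. P3: store L2 := 1  bus=[-]  L2: P0=I P1=I P2=I P3=M  mem[L2]=58
5. P1: store L4 := 47  bus=[BusRdX]  L4: P0=I P1=M P2=I P3=I  mem[L4]=20
6. P0: store L4 := 39  bus=[BusRdX,Flush]  L4: P0=M P1=I P2=I P3=I  mem[L4]=47
7. P2: store L2 := 75  bus=[BusRdX,Flush]  L2: P0=I P1=I P2=M P3=I  mem[L2]=1
8. P0: load  L2  bus=[BusRd,Flush]  L2: P0=S P1=I P2=S P3=I  mem[L2]=75
9. P2: store L2 := 71  bus=[BusUpgr]  L2: P0=I P1=I P2=M P3=I  mem[L2]=75
10. P3: store L2 := 11  bus=[BusRdX,Flush]  L2: P0=I P1=I P2=I P3=M  mem[L2]=71
11. P2: load  L2  bus=[BusRd,Flush]  L2: P0=I P1=I P2=S P3=S  mem[L2]=11
12. P3: load  L1  bus=[BusRd]  L1: P0=I P1=I P2=I P3=E  mem[L1]=70
13. P0: load  L0  bus=[BusRd]  L0: P0=E P1=I P2=I P3=I  mem[L0]=90
14. P0: store L2 := 98  bus=[BusRdX]  L2: P0=M P1=I P2=I P3=I  mem[L2]=11
15. P0: store L2 := 65  bus=[-]  L2: P0=M P1=I P2=I P3=I  mem[L2]=11
16. P0: load  L2  bus=[-]  L2: P0=M P1=I P2=I P3=I  mem[L2]=11
17. P0: load  L4  bus=[-]  L4: P0=M P1=I P2=I P3=I  mem[L4]=47
18. P2: store L2 := 42  bus=[BusRdX,Flush]  L2: P0=I P1=I P2=M P3=I  mem[L2]=65
19. P1: store L2 := 77  bus=[BusRdX,Flush]  L2: P0=I P1=M P2=I P3=I  mem[L2]=42
20. P0: load  L2  bus=[BusRd,Flush]  L2: P0=S P1=S P2=I P3=I  mem[L2]=77
21. P1: store L2 := 44  bus=[BusUpgr]  L2: P0=I P1=M P2=I P3=I  mem[L2]=77
22. P3: store L0 := 63  bus=[BusRdX]  L0: P0=I P1=I P2=I P3=M  mem[L0]=90
23. P1: load  L0  bus=[BusRd,Flush]  L0: P0=I P1=S P2=I P3=S  mem[L0]=63

bus = BusRdX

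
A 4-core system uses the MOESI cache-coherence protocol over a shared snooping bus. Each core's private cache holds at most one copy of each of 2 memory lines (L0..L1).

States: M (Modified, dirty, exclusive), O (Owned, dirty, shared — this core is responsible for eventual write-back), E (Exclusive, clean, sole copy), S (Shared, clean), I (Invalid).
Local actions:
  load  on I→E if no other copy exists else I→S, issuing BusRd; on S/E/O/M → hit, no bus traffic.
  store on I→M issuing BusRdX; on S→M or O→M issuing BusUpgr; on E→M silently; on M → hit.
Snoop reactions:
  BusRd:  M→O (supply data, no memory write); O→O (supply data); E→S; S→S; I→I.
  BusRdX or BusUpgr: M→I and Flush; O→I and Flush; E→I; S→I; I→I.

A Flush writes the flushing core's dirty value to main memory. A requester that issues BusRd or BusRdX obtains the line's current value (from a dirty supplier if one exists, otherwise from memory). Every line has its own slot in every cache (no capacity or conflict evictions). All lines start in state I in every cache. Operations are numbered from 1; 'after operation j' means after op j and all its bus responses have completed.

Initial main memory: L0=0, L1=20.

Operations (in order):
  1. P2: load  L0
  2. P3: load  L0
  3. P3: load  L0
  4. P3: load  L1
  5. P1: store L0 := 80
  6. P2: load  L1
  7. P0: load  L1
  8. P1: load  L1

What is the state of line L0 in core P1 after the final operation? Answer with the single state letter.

state = M

1. P2: load  L0  bus=[BusRd]  L0: P0=I P1=I P2=E P3=I  mem[L0]=0
2. P3: load  L0  bus=[BusRd]  L0: P0=I P1=I P2=S P3=S  mem[L0]=0
3. P3: load  L0  bus=[-]  L0: P0=I P1=I P2=S P3=S  mem[L0]=0
4. P3: load  L1  bus=[BusRd]  L1: P0=I P1=I P2=I P3=E  mem[L1]=20
5. P1: store L0 := 80  bus=[BusRdX]  L0: P0=I P1=M P2=I P3=I  mem[L0]=0
6. P2: load  L1  bus=[BusRd]  L1: P0=I P1=I P2=S P3=S  mem[L1]=20
7. P0: load  L1  bus=[BusRd]  L1: P0=S P1=I P2=S P3=S  mem[L1]=20
8. P1: load  L1  bus=[BusRd]  L1: P0=S P1=S P2=S P3=S  mem[L1]=20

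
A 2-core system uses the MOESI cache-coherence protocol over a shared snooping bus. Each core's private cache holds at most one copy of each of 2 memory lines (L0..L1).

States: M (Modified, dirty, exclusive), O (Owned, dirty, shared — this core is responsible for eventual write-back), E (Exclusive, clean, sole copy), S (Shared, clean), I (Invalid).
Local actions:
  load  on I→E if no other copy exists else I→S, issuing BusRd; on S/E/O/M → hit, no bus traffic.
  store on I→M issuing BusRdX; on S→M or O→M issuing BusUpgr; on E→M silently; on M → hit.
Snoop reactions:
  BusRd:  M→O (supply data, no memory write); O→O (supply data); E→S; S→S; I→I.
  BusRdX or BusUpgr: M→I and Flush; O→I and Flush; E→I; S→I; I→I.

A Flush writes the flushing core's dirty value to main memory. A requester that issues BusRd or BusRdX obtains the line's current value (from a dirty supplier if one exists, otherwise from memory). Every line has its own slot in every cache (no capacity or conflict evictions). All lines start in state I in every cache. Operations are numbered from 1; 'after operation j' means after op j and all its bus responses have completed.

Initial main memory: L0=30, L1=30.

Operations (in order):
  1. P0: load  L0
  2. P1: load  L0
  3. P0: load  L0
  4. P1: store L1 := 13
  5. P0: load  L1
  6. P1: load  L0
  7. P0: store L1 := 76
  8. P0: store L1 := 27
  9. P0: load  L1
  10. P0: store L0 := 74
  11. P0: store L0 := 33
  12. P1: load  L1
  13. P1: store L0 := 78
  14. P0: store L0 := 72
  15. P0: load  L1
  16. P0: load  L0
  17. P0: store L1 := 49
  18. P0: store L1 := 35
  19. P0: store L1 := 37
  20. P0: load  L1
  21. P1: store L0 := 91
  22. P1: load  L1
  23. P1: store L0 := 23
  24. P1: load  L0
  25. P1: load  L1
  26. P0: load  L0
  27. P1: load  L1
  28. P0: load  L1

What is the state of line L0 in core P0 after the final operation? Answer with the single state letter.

[1] P0: load  L0 | P0:E(30), P1:I | bus: BusRd
[2] P1: load  L0 | P0:S(30), P1:S(30) | bus: BusRd
[3] P0: load  L0 | P0:S(30), P1:S(30) | bus: none
[4] P1: store L1 := 13 | P0:I, P1:M(13) | bus: BusRdX
[5] P0: load  L1 | P0:S(13), P1:O(13) | bus: BusRd
[6] P1: load  L0 | P0:S(30), P1:S(30) | bus: none
[7] P0: store L1 := 76 | P0:M(76), P1:I | bus: BusUpgr,Flush
[8] P0: store L1 := 27 | P0:M(27), P1:I | bus: none
[9] P0: load  L1 | P0:M(27), P1:I | bus: none
[10] P0: store L0 := 74 | P0:M(74), P1:I | bus: BusUpgr
[11] P0: store L0 := 33 | P0:M(33), P1:I | bus: none
[12] P1: load  L1 | P0:O(27), P1:S(27) | bus: BusRd
[13] P1: store L0 := 78 | P0:I, P1:M(78) | bus: BusRdX,Flush
[14] P0: store L0 := 72 | P0:M(72), P1:I | bus: BusRdX,Flush
[15] P0: load  L1 | P0:O(27), P1:S(27) | bus: none
[16] P0: load  L0 | P0:M(72), P1:I | bus: none
[17] P0: store L1 := 49 | P0:M(49), P1:I | bus: BusUpgr
[18] P0: store L1 := 35 | P0:M(35), P1:I | bus: none
[19] P0: store L1 := 37 | P0:M(37), P1:I | bus: none
[20] P0: load  L1 | P0:M(37), P1:I | bus: none
[21] P1: store L0 := 91 | P0:I, P1:M(91) | bus: BusRdX,Flush
[22] P1: load  L1 | P0:O(37), P1:S(37) | bus: BusRd
[23] P1: store L0 := 23 | P0:I, P1:M(23) | bus: none
[24] P1: load  L0 | P0:I, P1:M(23) | bus: none
[25] P1: load  L1 | P0:O(37), P1:S(37) | bus: none
[26] P0: load  L0 | P0:S(23), P1:O(23) | bus: BusRd
[27] P1: load  L1 | P0:O(37), P1:S(37) | bus: none
[28] P0: load  L1 | P0:O(37), P1:S(37) | bus: none

state = S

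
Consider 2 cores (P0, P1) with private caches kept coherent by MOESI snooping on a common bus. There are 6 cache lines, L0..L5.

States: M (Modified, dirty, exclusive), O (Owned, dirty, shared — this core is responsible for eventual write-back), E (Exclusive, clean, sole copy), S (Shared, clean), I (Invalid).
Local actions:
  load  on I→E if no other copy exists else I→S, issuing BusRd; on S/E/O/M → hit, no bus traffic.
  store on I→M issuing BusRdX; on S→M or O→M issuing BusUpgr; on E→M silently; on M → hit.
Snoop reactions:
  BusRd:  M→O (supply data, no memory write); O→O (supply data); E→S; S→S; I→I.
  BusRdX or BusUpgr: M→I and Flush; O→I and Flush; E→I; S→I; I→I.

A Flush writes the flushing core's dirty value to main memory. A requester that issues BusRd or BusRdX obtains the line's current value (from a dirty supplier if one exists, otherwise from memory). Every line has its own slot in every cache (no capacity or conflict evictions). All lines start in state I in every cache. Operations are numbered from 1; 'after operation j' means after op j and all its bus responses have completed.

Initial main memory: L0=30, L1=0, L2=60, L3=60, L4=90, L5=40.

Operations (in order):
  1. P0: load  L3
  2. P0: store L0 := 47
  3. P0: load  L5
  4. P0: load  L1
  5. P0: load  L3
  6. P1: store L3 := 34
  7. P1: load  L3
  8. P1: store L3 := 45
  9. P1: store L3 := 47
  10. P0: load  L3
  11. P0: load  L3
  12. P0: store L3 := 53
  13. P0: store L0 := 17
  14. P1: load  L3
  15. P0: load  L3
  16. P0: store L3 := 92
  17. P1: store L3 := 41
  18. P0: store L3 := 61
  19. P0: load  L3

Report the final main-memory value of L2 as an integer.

memory[L2] = 60

[1] P0: load  L3 | P0:E(60), P1:I | bus: BusRd
[2] P0: store L0 := 47 | P0:M(47), P1:I | bus: BusRdX
[3] P0: load  L5 | P0:E(40), P1:I | bus: BusRd
[4] P0: load  L1 | P0:E(0), P1:I | bus: BusRd
[5] P0: load  L3 | P0:E(60), P1:I | bus: none
[6] P1: store L3 := 34 | P0:I, P1:M(34) | bus: BusRdX
[7] P1: load  L3 | P0:I, P1:M(34) | bus: none
[8] P1: store L3 := 45 | P0:I, P1:M(45) | bus: none
[9] P1: store L3 := 47 | P0:I, P1:M(47) | bus: none
[10] P0: load  L3 | P0:S(47), P1:O(47) | bus: BusRd
[11] P0: load  L3 | P0:S(47), P1:O(47) | bus: none
[12] P0: store L3 := 53 | P0:M(53), P1:I | bus: BusUpgr,Flush
[13] P0: store L0 := 17 | P0:M(17), P1:I | bus: none
[14] P1: load  L3 | P0:O(53), P1:S(53) | bus: BusRd
[15] P0: load  L3 | P0:O(53), P1:S(53) | bus: none
[16] P0: store L3 := 92 | P0:M(92), P1:I | bus: BusUpgr
[17] P1: store L3 := 41 | P0:I, P1:M(41) | bus: BusRdX,Flush
[18] P0: store L3 := 61 | P0:M(61), P1:I | bus: BusRdX,Flush
[19] P0: load  L3 | P0:M(61), P1:I | bus: none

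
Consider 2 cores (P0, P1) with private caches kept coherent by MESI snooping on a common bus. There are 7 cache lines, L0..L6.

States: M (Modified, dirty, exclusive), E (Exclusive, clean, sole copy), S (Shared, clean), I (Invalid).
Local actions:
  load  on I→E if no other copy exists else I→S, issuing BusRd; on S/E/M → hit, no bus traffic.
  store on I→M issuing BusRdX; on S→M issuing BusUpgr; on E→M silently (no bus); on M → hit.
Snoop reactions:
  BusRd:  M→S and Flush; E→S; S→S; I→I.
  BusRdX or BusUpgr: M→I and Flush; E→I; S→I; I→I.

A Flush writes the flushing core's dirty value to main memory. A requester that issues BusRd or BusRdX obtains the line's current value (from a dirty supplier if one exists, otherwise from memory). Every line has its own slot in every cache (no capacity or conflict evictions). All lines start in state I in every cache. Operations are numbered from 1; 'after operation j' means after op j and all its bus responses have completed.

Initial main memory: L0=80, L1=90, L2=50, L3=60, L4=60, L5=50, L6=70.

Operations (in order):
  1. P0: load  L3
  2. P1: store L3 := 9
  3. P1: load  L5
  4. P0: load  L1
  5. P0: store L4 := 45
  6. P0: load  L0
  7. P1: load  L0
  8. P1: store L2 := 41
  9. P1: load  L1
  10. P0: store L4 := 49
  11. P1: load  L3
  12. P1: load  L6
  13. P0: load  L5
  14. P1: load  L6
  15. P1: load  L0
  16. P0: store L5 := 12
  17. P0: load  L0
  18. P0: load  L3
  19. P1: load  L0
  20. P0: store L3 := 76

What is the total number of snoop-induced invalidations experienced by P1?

invalidations = 2

[1] P0: load  L3 | P0:E(60), P1:I | bus: BusRd
[2] P1: store L3 := 9 | P0:I, P1:M(9) | bus: BusRdX
[3] P1: load  L5 | P0:I, P1:E(50) | bus: BusRd
[4] P0: load  L1 | P0:E(90), P1:I | bus: BusRd
[5] P0: store L4 := 45 | P0:M(45), P1:I | bus: BusRdX
[6] P0: load  L0 | P0:E(80), P1:I | bus: BusRd
[7] P1: load  L0 | P0:S(80), P1:S(80) | bus: BusRd
[8] P1: store L2 := 41 | P0:I, P1:M(41) | bus: BusRdX
[9] P1: load  L1 | P0:S(90), P1:S(90) | bus: BusRd
[10] P0: store L4 := 49 | P0:M(49), P1:I | bus: none
[11] P1: load  L3 | P0:I, P1:M(9) | bus: none
[12] P1: load  L6 | P0:I, P1:E(70) | bus: BusRd
[13] P0: load  L5 | P0:S(50), P1:S(50) | bus: BusRd
[14] P1: load  L6 | P0:I, P1:E(70) | bus: none
[15] P1: load  L0 | P0:S(80), P1:S(80) | bus: none
[16] P0: store L5 := 12 | P0:M(12), P1:I | bus: BusUpgr
[17] P0: load  L0 | P0:S(80), P1:S(80) | bus: none
[18] P0: load  L3 | P0:S(9), P1:S(9) | bus: BusRd,Flush
[19] P1: load  L0 | P0:S(80), P1:S(80) | bus: none
[20] P0: store L3 := 76 | P0:M(76), P1:I | bus: BusUpgr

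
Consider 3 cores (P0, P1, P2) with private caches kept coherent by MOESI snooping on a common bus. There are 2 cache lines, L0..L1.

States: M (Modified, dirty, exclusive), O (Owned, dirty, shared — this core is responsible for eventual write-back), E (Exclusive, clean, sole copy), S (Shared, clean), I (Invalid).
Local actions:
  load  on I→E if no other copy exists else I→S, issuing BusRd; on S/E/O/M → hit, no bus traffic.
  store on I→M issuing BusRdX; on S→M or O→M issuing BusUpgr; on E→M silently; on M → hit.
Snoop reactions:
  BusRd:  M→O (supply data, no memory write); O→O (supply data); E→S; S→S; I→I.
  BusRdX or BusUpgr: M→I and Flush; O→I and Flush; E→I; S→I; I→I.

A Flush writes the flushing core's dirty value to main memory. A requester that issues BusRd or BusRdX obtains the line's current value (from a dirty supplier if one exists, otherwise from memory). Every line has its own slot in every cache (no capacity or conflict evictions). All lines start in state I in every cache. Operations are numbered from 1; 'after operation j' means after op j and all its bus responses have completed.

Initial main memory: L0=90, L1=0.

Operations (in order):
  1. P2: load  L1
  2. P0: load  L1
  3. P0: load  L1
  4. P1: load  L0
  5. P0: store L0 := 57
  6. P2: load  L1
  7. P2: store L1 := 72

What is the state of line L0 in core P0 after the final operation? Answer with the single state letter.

state = M

  op1 P2: load  L1 → I/I/E on L1; bus BusRd; mem=0
  op2 P0: load  L1 → S/I/S on L1; bus BusRd; mem=0
  op3 P0: load  L1 → S/I/S on L1; bus (none); mem=0
  op4 P1: load  L0 → I/E/I on L0; bus BusRd; mem=90
  op5 P0: store L0 := 57 → M/I/I on L0; bus BusRdX; mem=90
  op6 P2: load  L1 → S/I/S on L1; bus (none); mem=0
  op7 P2: store L1 := 72 → I/I/M on L1; bus BusUpgr; mem=0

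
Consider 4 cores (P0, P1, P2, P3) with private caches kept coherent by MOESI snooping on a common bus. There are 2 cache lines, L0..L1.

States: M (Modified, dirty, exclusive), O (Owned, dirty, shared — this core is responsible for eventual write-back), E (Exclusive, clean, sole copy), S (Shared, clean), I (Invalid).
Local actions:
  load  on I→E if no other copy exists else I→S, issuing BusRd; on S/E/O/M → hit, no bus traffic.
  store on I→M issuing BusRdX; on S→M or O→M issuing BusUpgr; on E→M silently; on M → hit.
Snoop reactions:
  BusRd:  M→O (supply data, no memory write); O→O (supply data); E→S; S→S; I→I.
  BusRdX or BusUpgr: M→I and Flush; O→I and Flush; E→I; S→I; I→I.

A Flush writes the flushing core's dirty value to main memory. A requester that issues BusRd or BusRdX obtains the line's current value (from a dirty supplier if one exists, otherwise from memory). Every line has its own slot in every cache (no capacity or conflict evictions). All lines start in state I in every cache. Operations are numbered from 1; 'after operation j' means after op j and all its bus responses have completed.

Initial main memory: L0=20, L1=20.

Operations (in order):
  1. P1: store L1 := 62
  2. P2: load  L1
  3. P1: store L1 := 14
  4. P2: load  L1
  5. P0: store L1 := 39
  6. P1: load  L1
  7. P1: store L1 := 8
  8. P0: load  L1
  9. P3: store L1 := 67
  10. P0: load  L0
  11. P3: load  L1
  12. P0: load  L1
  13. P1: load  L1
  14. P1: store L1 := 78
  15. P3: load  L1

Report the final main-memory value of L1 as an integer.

1. P1: store L1 := 62  bus=[BusRdX]  L1: P0=I P1=M P2=I P3=I  mem[L1]=20
2. P2: load  L1  bus=[BusRd]  L1: P0=I P1=O P2=S P3=I  mem[L1]=20
3. P1: store L1 := 14  bus=[BusUpgr]  L1: P0=I P1=M P2=I P3=I  mem[L1]=20
4. P2: load  L1  bus=[BusRd]  L1: P0=I P1=O P2=S P3=I  mem[L1]=20
5. P0: store L1 := 39  bus=[BusRdX,Flush]  L1: P0=M P1=I P2=I P3=I  mem[L1]=14
6. P1: load  L1  bus=[BusRd]  L1: P0=O P1=S P2=I P3=I  mem[L1]=14
7. P1: store L1 := 8  bus=[BusUpgr,Flush]  L1: P0=I P1=M P2=I P3=I  mem[L1]=39
8. P0: load  L1  bus=[BusRd]  L1: P0=S P1=O P2=I P3=I  mem[L1]=39
9. P3: store L1 := 67  bus=[BusRdX,Flush]  L1: P0=I P1=I P2=I P3=M  mem[L1]=8
10. P0: load  L0  bus=[BusRd]  L0: P0=E P1=I P2=I P3=I  mem[L0]=20
11. P3: load  L1  bus=[-]  L1: P0=I P1=I P2=I P3=M  mem[L1]=8
12. P0: load  L1  bus=[BusRd]  L1: P0=S P1=I P2=I P3=O  mem[L1]=8
13. P1: load  L1  bus=[BusRd]  L1: P0=S P1=S P2=I P3=O  mem[L1]=8
14. P1: store L1 := 78  bus=[BusUpgr,Flush]  L1: P0=I P1=M P2=I P3=I  mem[L1]=67
15. P3: load  L1  bus=[BusRd]  L1: P0=I P1=O P2=I P3=S  mem[L1]=67

memory[L1] = 67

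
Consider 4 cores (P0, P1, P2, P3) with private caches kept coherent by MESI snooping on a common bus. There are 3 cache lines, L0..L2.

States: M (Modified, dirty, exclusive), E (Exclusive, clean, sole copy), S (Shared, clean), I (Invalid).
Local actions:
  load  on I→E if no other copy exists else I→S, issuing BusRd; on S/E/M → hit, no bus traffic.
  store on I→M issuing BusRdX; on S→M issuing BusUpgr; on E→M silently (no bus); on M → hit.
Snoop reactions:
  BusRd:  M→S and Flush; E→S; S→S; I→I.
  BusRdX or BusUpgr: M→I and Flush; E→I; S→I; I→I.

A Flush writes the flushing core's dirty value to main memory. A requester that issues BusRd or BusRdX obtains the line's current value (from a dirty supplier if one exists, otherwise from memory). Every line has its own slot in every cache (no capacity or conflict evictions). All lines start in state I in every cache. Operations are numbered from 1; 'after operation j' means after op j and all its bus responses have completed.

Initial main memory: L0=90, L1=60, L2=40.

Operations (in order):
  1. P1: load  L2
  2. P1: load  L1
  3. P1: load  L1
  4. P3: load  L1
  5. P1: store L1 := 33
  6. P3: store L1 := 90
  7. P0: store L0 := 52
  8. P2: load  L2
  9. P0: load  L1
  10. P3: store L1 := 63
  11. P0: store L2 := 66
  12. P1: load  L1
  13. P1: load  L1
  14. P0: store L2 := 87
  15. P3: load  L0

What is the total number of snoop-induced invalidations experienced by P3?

invalidations = 1

[1] P1: load  L2 | P0:I, P1:E(40), P2:I, P3:I | bus: BusRd
[2] P1: load  L1 | P0:I, P1:E(60), P2:I, P3:I | bus: BusRd
[3] P1: load  L1 | P0:I, P1:E(60), P2:I, P3:I | bus: none
[4] P3: load  L1 | P0:I, P1:S(60), P2:I, P3:S(60) | bus: BusRd
[5] P1: store L1 := 33 | P0:I, P1:M(33), P2:I, P3:I | bus: BusUpgr
[6] P3: store L1 := 90 | P0:I, P1:I, P2:I, P3:M(90) | bus: BusRdX,Flush
[7] P0: store L0 := 52 | P0:M(52), P1:I, P2:I, P3:I | bus: BusRdX
[8] P2: load  L2 | P0:I, P1:S(40), P2:S(40), P3:I | bus: BusRd
[9] P0: load  L1 | P0:S(90), P1:I, P2:I, P3:S(90) | bus: BusRd,Flush
[10] P3: store L1 := 63 | P0:I, P1:I, P2:I, P3:M(63) | bus: BusUpgr
[11] P0: store L2 := 66 | P0:M(66), P1:I, P2:I, P3:I | bus: BusRdX
[12] P1: load  L1 | P0:I, P1:S(63), P2:I, P3:S(63) | bus: BusRd,Flush
[13] P1: load  L1 | P0:I, P1:S(63), P2:I, P3:S(63) | bus: none
[14] P0: store L2 := 87 | P0:M(87), P1:I, P2:I, P3:I | bus: none
[15] P3: load  L0 | P0:S(52), P1:I, P2:I, P3:S(52) | bus: BusRd,Flush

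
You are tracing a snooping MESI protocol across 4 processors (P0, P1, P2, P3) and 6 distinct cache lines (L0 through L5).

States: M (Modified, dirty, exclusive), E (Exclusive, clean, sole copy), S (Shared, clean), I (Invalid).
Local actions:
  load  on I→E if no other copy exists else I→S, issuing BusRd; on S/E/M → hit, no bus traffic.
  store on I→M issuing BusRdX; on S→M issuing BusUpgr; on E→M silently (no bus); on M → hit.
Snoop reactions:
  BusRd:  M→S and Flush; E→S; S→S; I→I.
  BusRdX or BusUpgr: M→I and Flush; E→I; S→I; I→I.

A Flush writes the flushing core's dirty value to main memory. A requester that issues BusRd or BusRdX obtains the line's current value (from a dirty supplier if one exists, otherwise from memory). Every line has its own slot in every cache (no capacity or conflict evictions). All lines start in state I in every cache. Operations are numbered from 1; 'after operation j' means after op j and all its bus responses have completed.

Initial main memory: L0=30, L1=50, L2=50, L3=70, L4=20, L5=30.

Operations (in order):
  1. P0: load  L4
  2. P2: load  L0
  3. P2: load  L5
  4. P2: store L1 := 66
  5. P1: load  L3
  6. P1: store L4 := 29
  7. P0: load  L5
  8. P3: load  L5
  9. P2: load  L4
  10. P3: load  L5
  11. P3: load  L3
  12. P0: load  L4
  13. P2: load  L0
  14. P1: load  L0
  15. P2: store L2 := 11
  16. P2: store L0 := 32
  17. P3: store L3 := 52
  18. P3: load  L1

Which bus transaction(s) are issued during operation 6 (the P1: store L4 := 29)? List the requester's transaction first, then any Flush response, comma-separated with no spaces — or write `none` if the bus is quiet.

bus = BusRdX

[1] P0: load  L4 | P0:E(20), P1:I, P2:I, P3:I | bus: BusRd
[2] P2: load  L0 | P0:I, P1:I, P2:E(30), P3:I | bus: BusRd
[3] P2: load  L5 | P0:I, P1:I, P2:E(30), P3:I | bus: BusRd
[4] P2: store L1 := 66 | P0:I, P1:I, P2:M(66), P3:I | bus: BusRdX
[5] P1: load  L3 | P0:I, P1:E(70), P2:I, P3:I | bus: BusRd
[6] P1: store L4 := 29 | P0:I, P1:M(29), P2:I, P3:I | bus: BusRdX
[7] P0: load  L5 | P0:S(30), P1:I, P2:S(30), P3:I | bus: BusRd
[8] P3: load  L5 | P0:S(30), P1:I, P2:S(30), P3:S(30) | bus: BusRd
[9] P2: load  L4 | P0:I, P1:S(29), P2:S(29), P3:I | bus: BusRd,Flush
[10] P3: load  L5 | P0:S(30), P1:I, P2:S(30), P3:S(30) | bus: none
[11] P3: load  L3 | P0:I, P1:S(70), P2:I, P3:S(70) | bus: BusRd
[12] P0: load  L4 | P0:S(29), P1:S(29), P2:S(29), P3:I | bus: BusRd
[13] P2: load  L0 | P0:I, P1:I, P2:E(30), P3:I | bus: none
[14] P1: load  L0 | P0:I, P1:S(30), P2:S(30), P3:I | bus: BusRd
[15] P2: store L2 := 11 | P0:I, P1:I, P2:M(11), P3:I | bus: BusRdX
[16] P2: store L0 := 32 | P0:I, P1:I, P2:M(32), P3:I | bus: BusUpgr
[17] P3: store L3 := 52 | P0:I, P1:I, P2:I, P3:M(52) | bus: BusUpgr
[18] P3: load  L1 | P0:I, P1:I, P2:S(66), P3:S(66) | bus: BusRd,Flush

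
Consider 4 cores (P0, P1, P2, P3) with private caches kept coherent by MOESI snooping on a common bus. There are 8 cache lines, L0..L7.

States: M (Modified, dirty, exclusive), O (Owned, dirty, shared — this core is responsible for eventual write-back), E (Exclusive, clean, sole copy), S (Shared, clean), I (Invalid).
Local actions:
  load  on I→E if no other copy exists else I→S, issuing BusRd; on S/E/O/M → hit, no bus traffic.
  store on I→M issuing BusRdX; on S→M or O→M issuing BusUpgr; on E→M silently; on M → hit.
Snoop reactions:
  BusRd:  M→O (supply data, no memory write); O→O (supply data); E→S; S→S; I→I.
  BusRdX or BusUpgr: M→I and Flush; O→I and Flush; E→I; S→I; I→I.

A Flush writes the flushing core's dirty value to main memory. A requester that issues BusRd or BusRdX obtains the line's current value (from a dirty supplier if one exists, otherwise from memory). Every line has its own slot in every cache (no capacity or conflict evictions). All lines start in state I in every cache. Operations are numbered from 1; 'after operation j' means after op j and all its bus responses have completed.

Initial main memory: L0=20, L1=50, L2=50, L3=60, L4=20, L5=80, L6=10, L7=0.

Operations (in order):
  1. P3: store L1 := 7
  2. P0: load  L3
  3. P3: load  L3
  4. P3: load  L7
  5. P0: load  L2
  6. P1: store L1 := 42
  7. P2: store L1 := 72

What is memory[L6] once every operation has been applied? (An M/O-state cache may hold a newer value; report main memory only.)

step 1: P3: store L1 := 7  ⟶  IIIM  (L1)  txn=BusRdX  M[L1]=50
step 2: P0: load  L3  ⟶  EIII  (L3)  txn=BusRd  M[L3]=60
step 3: P3: load  L3  ⟶  SIIS  (L3)  txn=BusRd  M[L3]=60
step 4: P3: load  L7  ⟶  IIIE  (L7)  txn=BusRd  M[L7]=0
step 5: P0: load  L2  ⟶  EIII  (L2)  txn=BusRd  M[L2]=50
step 6: P1: store L1 := 42  ⟶  IMII  (L1)  txn=BusRdX+Flush  M[L1]=7
step 7: P2: store L1 := 72  ⟶  IIMI  (L1)  txn=BusRdX+Flush  M[L1]=42

memory[L6] = 10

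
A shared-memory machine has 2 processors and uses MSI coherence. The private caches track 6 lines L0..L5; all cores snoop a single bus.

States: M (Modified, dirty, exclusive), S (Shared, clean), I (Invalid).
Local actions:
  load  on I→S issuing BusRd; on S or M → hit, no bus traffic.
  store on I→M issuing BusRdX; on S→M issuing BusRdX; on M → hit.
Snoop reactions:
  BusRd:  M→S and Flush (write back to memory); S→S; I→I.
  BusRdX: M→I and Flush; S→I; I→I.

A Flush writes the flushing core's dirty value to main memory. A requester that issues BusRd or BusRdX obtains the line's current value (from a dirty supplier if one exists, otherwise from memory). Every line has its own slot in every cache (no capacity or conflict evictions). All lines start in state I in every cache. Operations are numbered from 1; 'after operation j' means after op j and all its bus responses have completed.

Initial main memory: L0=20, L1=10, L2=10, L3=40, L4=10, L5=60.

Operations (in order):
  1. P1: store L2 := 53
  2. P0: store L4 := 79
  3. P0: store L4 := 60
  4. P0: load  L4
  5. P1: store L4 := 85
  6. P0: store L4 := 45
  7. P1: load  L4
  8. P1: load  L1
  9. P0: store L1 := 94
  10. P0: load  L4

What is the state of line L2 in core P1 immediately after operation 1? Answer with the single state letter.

state = M

[1] P1: store L2 := 53 | P0:I, P1:M(53) | bus: BusRdX
[2] P0: store L4 := 79 | P0:M(79), P1:I | bus: BusRdX
[3] P0: store L4 := 60 | P0:M(60), P1:I | bus: none
[4] P0: load  L4 | P0:M(60), P1:I | bus: none
[5] P1: store L4 := 85 | P0:I, P1:M(85) | bus: BusRdX,Flush
[6] P0: store L4 := 45 | P0:M(45), P1:I | bus: BusRdX,Flush
[7] P1: load  L4 | P0:S(45), P1:S(45) | bus: BusRd,Flush
[8] P1: load  L1 | P0:I, P1:S(10) | bus: BusRd
[9] P0: store L1 := 94 | P0:M(94), P1:I | bus: BusRdX
[10] P0: load  L4 | P0:S(45), P1:S(45) | bus: none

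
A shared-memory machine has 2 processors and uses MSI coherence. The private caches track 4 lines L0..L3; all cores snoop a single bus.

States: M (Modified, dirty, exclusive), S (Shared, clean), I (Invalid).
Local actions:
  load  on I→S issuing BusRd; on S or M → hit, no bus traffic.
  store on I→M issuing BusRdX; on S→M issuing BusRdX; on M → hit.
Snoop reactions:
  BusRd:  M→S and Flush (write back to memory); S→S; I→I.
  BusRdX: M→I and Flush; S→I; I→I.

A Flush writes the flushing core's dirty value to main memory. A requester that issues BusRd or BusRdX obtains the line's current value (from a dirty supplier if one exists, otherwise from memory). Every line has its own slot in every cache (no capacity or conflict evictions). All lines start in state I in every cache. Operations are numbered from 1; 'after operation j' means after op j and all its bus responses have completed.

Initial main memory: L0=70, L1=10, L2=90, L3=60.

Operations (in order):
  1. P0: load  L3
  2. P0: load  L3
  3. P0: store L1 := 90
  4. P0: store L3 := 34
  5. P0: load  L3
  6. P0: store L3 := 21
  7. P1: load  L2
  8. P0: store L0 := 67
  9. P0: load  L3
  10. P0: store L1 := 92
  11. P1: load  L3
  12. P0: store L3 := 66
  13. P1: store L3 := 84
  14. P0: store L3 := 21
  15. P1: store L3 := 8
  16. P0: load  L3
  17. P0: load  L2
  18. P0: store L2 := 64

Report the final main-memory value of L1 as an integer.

  op1 P0: load  L3 → S/I on L3; bus BusRd; mem=60
  op2 P0: load  L3 → S/I on L3; bus (none); mem=60
  op3 P0: store L1 := 90 → M/I on L1; bus BusRdX; mem=10
  op4 P0: store L3 := 34 → M/I on L3; bus BusRdX; mem=60
  op5 P0: load  L3 → M/I on L3; bus (none); mem=60
  op6 P0: store L3 := 21 → M/I on L3; bus (none); mem=60
  op7 P1: load  L2 → I/S on L2; bus BusRd; mem=90
  op8 P0: store L0 := 67 → M/I on L0; bus BusRdX; mem=70
  op9 P0: load  L3 → M/I on L3; bus (none); mem=60
  op10 P0: store L1 := 92 → M/I on L1; bus (none); mem=10
  op11 P1: load  L3 → S/S on L3; bus BusRd Flush; mem=21
  op12 P0: store L3 := 66 → M/I on L3; bus BusRdX; mem=21
  op13 P1: store L3 := 84 → I/M on L3; bus BusRdX Flush; mem=66
  op14 P0: store L3 := 21 → M/I on L3; bus BusRdX Flush; mem=84
  op15 P1: store L3 := 8 → I/M on L3; bus BusRdX Flush; mem=21
  op16 P0: load  L3 → S/S on L3; bus BusRd Flush; mem=8
  op17 P0: load  L2 → S/S on L2; bus BusRd; mem=90
  op18 P0: store L2 := 64 → M/I on L2; bus BusRdX; mem=90

memory[L1] = 10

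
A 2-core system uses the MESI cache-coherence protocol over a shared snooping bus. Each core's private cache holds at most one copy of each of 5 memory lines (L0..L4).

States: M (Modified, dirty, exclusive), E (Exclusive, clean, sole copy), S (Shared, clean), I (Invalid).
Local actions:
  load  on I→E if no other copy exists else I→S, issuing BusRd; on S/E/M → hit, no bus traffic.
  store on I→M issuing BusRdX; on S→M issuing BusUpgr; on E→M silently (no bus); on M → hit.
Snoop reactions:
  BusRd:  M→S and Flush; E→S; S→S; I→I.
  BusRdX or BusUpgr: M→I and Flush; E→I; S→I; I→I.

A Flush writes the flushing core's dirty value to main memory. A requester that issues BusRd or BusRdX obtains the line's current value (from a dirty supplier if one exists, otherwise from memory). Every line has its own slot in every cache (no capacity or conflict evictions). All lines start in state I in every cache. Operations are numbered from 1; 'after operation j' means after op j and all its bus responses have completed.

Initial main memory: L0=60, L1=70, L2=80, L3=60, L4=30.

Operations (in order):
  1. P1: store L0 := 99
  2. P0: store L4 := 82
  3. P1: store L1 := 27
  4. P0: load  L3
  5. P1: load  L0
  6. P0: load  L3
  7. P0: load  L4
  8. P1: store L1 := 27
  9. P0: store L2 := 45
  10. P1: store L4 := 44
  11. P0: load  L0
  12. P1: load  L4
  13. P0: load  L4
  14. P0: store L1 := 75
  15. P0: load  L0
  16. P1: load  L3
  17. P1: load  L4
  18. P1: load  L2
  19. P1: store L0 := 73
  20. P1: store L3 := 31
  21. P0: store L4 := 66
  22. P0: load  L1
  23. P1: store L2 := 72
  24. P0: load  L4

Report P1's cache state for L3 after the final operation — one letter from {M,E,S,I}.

state = M

step 1: P1: store L0 := 99  ⟶  IM  (L0)  txn=BusRdX  M[L0]=60
step 2: P0: store L4 := 82  ⟶  MI  (L4)  txn=BusRdX  M[L4]=30
step 3: P1: store L1 := 27  ⟶  IM  (L1)  txn=BusRdX  M[L1]=70
step 4: P0: load  L3  ⟶  EI  (L3)  txn=BusRd  M[L3]=60
step 5: P1: load  L0  ⟶  IM  (L0)  txn=∅  M[L0]=60
step 6: P0: load  L3  ⟶  EI  (L3)  txn=∅  M[L3]=60
step 7: P0: load  L4  ⟶  MI  (L4)  txn=∅  M[L4]=30
step 8: P1: store L1 := 27  ⟶  IM  (L1)  txn=∅  M[L1]=70
step 9: P0: store L2 := 45  ⟶  MI  (L2)  txn=BusRdX  M[L2]=80
step 10: P1: store L4 := 44  ⟶  IM  (L4)  txn=BusRdX+Flush  M[L4]=82
step 11: P0: load  L0  ⟶  SS  (L0)  txn=BusRd+Flush  M[L0]=99
step 12: P1: load  L4  ⟶  IM  (L4)  txn=∅  M[L4]=82
step 13: P0: load  L4  ⟶  SS  (L4)  txn=BusRd+Flush  M[L4]=44
step 14: P0: store L1 := 75  ⟶  MI  (L1)  txn=BusRdX+Flush  M[L1]=27
step 15: P0: load  L0  ⟶  SS  (L0)  txn=∅  M[L0]=99
step 16: P1: load  L3  ⟶  SS  (L3)  txn=BusRd  M[L3]=60
step 17: P1: load  L4  ⟶  SS  (L4)  txn=∅  M[L4]=44
step 18: P1: load  L2  ⟶  SS  (L2)  txn=BusRd+Flush  M[L2]=45
step 19: P1: store L0 := 73  ⟶  IM  (L0)  txn=BusUpgr  M[L0]=99
step 20: P1: store L3 := 31  ⟶  IM  (L3)  txn=BusUpgr  M[L3]=60
step 21: P0: store L4 := 66  ⟶  MI  (L4)  txn=BusUpgr  M[L4]=44
step 22: P0: load  L1  ⟶  MI  (L1)  txn=∅  M[L1]=27
step 23: P1: store L2 := 72  ⟶  IM  (L2)  txn=BusUpgr  M[L2]=45
step 24: P0: load  L4  ⟶  MI  (L4)  txn=∅  M[L4]=44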